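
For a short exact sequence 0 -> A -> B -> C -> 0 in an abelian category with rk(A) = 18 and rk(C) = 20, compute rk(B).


For a short exact sequence 0 -> A -> B -> C -> 0,
rank is additive: rank(B) = rank(A) + rank(C).
rank(B) = 18 + 20 = 38

38


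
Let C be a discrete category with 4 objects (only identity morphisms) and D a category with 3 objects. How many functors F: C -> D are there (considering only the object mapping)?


A functor from a discrete category C to D is determined by
where each object maps. Each of the 4 objects of C can map
to any of the 3 objects of D independently.
Number of functors = 3^4 = 81

81


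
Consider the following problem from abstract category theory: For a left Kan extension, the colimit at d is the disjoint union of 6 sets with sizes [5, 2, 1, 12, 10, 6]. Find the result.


Pointwise, the left Kan extension (Lan_F H)(d) is the colimit, indexed
by the comma category (F downarrow d), of H composed with the
projection (F downarrow d) -> C. Here that colimit is given
as a coproduct (disjoint union) of sets, so its cardinality is the
sum of the sizes of the summands.
Coproduct of sets with sizes: 5 + 2 + 1 + 12 + 10 + 6
= 36

36


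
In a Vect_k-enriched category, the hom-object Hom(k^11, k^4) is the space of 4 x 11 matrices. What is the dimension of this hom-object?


In Vect-enriched categories, Hom(k^n, k^m) is the space of m x n matrices.
dim(Hom(k^11, k^4)) = 4 * 11 = 44

44


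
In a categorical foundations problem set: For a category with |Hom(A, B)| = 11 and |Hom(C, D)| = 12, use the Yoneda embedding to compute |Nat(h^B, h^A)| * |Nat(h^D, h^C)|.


By the Yoneda lemma, Nat(h^B, h^A) is isomorphic to Hom(A, B),
so |Nat(h^B, h^A)| = |Hom(A, B)| and |Nat(h^D, h^C)| = |Hom(C, D)|.
|Hom(A, B)| = 11, |Hom(C, D)| = 12.
|Nat(h^B, h^A) x Nat(h^D, h^C)| = 11 * 12 = 132

132


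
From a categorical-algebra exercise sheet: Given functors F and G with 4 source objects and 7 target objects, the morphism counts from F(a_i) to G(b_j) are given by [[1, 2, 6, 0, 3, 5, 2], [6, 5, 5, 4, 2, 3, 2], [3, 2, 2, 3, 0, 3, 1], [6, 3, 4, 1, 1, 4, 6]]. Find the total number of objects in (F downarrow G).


Objects of (F downarrow G) are triples (a, b, h: F(a)->G(b)).
The count equals the sum of all entries in the hom-matrix.
sum(row 0) = 19
sum(row 1) = 27
sum(row 2) = 14
sum(row 3) = 25
Grand total = 85

85


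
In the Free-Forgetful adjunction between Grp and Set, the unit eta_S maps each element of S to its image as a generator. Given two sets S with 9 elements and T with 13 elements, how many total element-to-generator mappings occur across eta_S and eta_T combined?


The unit eta_X: X -> U(F(X)) of the Free-Forgetful adjunction
maps each element of X to a generator of F(X). For X = S + T (disjoint
union in Set), |S + T| = |S| + |T|.
Total mappings = 9 + 13 = 22.

22


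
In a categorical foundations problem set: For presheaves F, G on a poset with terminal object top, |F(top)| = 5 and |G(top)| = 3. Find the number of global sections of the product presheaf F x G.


Global sections of a presheaf on a poset with terminal top satisfy
Gamma(H) ~ H(top). Presheaves admit pointwise products, so
(F x G)(top) = F(top) x G(top) (Cartesian product).
|Gamma(F x G)| = |F(top)| * |G(top)| = 5 * 3 = 15.

15


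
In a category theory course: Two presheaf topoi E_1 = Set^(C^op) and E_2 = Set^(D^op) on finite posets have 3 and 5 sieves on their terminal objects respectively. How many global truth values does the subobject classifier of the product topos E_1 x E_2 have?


In a product of presheaf topoi E_1 x E_2, the subobject classifier
is Omega = Omega_1 x Omega_2 (componentwise), so
|Omega(top)| = |Omega_1(top_1)| * |Omega_2(top_2)|.
= 3 * 5 = 15.

15


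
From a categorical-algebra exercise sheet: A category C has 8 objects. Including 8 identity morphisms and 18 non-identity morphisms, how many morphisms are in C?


Each object has an identity morphism, giving 8 identities.
Adding the 18 non-identity morphisms:
Total = 8 + 18 = 26

26


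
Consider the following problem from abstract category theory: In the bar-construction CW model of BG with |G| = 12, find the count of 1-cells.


In the bar-construction CW model of BG, the n-cells are indexed by
n-tuples [g_1|...|g_n] of non-identity elements of G (degenerate
simplices with some g_i = e do not contribute cells), so there are
(|G| - 1)^n n-cells.
For dim = 1 with |G| = 12:
cells = (12 - 1)^1 = 11^1 = 11

11


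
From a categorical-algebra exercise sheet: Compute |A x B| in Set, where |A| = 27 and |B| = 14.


In Set, the product A x B is the Cartesian product.
By the universal property, |A x B| = |A| * |B|.
|A x B| = 27 * 14 = 378

378


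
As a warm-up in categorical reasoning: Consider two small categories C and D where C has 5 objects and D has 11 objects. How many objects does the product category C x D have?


The product category C x D has objects that are pairs (c, d).
Number of pairs = |Ob(C)| * |Ob(D)| = 5 * 11 = 55

55


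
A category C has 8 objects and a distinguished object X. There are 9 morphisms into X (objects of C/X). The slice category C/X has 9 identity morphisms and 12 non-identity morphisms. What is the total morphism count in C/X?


In the slice category C/X, objects are morphisms to X.
Identity morphisms: 9 (one per object of C/X).
Non-identity morphisms: 12.
Total = 9 + 12 = 21

21


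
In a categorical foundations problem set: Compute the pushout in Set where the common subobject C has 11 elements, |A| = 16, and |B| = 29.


The pushout A +_C B identifies the images of C in A and B.
|A +_C B| = |A| + |B| - |C| (for injections).
= 16 + 29 - 11 = 34

34


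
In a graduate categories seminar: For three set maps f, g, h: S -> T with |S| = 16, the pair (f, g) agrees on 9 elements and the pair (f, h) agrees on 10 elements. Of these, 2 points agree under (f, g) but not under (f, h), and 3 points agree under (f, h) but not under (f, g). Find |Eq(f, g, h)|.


Eq(f, g, h) is the triple-agreement set: points in S where all three
maps take the same value. Using inclusion-exclusion on the pairwise data:
Pair (f, g) agrees on 9 points; pair (f, h) on 10 points.
Points agreeing under (f, g) but not (f, h) = 2; under (f, h) but not (f, g) = 3.
Triple-agreement = agreement-in-(f, g) minus points that agree under (f, g) but not (f, h):
|Eq(f, g, h)| = 9 - 2 = 7
(cross-check via (f, h): 10 - 3 = 7.)

7


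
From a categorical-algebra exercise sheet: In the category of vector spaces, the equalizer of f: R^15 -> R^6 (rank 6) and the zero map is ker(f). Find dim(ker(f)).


The equalizer of f and the zero map is ker(f).
By the rank-nullity theorem: dim(ker(f)) = dim(domain) - rank(f).
dim(ker(f)) = 15 - 6 = 9

9


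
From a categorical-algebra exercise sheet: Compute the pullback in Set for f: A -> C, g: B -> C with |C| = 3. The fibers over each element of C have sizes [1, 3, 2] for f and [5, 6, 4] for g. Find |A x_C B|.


The pullback A x_C B consists of pairs (a, b) with f(a) = g(b).
For each element c in C, the fiber product has |f^-1(c)| * |g^-1(c)| elements.
Summing over C: 1 * 5 + 3 * 6 + 2 * 4
= 5 + 18 + 8 = 31

31


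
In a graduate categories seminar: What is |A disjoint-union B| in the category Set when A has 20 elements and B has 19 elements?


In Set, the coproduct A + B is the disjoint union.
|A + B| = |A| + |B| = 20 + 19 = 39

39


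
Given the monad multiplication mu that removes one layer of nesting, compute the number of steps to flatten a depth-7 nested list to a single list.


Each application of mu: T^2 -> T removes one layer of nesting.
Starting at depth 7 (i.e., T^7(X)), we need to reach T(X).
Number of mu applications = 7 - 1 = 6

6


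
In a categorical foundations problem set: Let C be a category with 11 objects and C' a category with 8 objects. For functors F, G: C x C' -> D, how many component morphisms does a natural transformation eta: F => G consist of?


A natural transformation eta: F => G assigns one component morphism per
object of the domain category.
The domain is the product category C x C', so
|Ob(C x C')| = |Ob(C)| * |Ob(C')| = 11 * 8 = 88.
Therefore eta has 88 component morphisms.

88


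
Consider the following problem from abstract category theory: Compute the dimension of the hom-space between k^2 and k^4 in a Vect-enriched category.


In Vect-enriched categories, Hom(k^n, k^m) is the space of m x n matrices.
dim(Hom(k^2, k^4)) = 4 * 2 = 8

8


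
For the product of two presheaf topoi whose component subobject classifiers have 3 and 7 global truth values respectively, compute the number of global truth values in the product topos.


In a product of presheaf topoi E_1 x E_2, the subobject classifier
is Omega = Omega_1 x Omega_2 (componentwise), so
|Omega(top)| = |Omega_1(top_1)| * |Omega_2(top_2)|.
= 3 * 7 = 21.

21


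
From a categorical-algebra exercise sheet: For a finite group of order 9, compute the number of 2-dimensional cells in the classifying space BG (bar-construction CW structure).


In the bar-construction CW model of BG, the n-cells are indexed by
n-tuples [g_1|...|g_n] of non-identity elements of G (degenerate
simplices with some g_i = e do not contribute cells), so there are
(|G| - 1)^n n-cells.
For dim = 2 with |G| = 9:
cells = (9 - 1)^2 = 8^2 = 64

64


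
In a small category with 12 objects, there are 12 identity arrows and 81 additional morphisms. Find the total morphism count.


Each object has an identity morphism, giving 12 identities.
Adding the 81 non-identity morphisms:
Total = 12 + 81 = 93

93


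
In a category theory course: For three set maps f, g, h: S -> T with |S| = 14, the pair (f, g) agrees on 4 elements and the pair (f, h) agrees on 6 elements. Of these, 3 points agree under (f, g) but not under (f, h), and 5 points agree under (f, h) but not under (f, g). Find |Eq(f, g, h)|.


Eq(f, g, h) is the triple-agreement set: points in S where all three
maps take the same value. Using inclusion-exclusion on the pairwise data:
Pair (f, g) agrees on 4 points; pair (f, h) on 6 points.
Points agreeing under (f, g) but not (f, h) = 3; under (f, h) but not (f, g) = 5.
Triple-agreement = agreement-in-(f, g) minus points that agree under (f, g) but not (f, h):
|Eq(f, g, h)| = 4 - 3 = 1
(cross-check via (f, h): 6 - 5 = 1.)

1


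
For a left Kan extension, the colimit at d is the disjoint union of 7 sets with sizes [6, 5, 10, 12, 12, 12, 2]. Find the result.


Pointwise, the left Kan extension (Lan_F H)(d) is the colimit, indexed
by the comma category (F downarrow d), of H composed with the
projection (F downarrow d) -> C. Here that colimit is given
as a coproduct (disjoint union) of sets, so its cardinality is the
sum of the sizes of the summands.
Coproduct of sets with sizes: 6 + 5 + 10 + 12 + 12 + 12 + 2
= 59

59


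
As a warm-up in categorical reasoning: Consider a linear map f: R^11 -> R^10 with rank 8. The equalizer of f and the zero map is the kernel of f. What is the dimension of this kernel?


The equalizer of f and the zero map is ker(f).
By the rank-nullity theorem: dim(ker(f)) = dim(domain) - rank(f).
dim(ker(f)) = 11 - 8 = 3

3


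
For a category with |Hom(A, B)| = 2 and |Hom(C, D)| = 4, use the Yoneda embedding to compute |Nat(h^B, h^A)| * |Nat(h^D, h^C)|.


By the Yoneda lemma, Nat(h^B, h^A) is isomorphic to Hom(A, B),
so |Nat(h^B, h^A)| = |Hom(A, B)| and |Nat(h^D, h^C)| = |Hom(C, D)|.
|Hom(A, B)| = 2, |Hom(C, D)| = 4.
|Nat(h^B, h^A) x Nat(h^D, h^C)| = 2 * 4 = 8

8


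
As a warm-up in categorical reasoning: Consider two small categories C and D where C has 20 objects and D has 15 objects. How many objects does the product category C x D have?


The product category C x D has objects that are pairs (c, d).
Number of pairs = |Ob(C)| * |Ob(D)| = 20 * 15 = 300

300


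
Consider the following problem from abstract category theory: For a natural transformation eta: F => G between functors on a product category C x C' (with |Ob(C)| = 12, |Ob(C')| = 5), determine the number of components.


A natural transformation eta: F => G assigns one component morphism per
object of the domain category.
The domain is the product category C x C', so
|Ob(C x C')| = |Ob(C)| * |Ob(C')| = 12 * 5 = 60.
Therefore eta has 60 component morphisms.

60


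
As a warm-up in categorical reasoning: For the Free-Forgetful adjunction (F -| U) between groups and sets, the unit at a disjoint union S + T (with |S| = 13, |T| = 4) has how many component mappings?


The unit eta_X: X -> U(F(X)) of the Free-Forgetful adjunction
maps each element of X to a generator of F(X). For X = S + T (disjoint
union in Set), |S + T| = |S| + |T|.
Total mappings = 13 + 4 = 17.

17


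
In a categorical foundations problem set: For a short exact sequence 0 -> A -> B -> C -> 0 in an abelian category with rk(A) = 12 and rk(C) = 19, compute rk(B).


For a short exact sequence 0 -> A -> B -> C -> 0,
rank is additive: rank(B) = rank(A) + rank(C).
rank(B) = 12 + 19 = 31

31


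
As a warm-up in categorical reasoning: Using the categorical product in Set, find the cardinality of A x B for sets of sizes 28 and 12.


In Set, the product A x B is the Cartesian product.
By the universal property, |A x B| = |A| * |B|.
|A x B| = 28 * 12 = 336

336


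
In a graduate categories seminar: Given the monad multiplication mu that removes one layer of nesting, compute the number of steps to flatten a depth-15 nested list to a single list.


Each application of mu: T^2 -> T removes one layer of nesting.
Starting at depth 15 (i.e., T^15(X)), we need to reach T(X).
Number of mu applications = 15 - 1 = 14

14


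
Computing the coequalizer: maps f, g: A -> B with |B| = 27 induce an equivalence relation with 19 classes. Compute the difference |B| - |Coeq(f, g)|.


The coequalizer Coeq(f, g) = B / ~ has one element per equivalence class.
|B| = 27, |Coeq(f, g)| = 19.
|B| - |Coeq(f, g)| = 27 - 19 = 8.

8


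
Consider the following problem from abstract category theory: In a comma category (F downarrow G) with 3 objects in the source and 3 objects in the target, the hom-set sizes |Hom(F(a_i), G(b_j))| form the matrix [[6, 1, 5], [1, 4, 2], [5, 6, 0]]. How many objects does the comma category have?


Objects of (F downarrow G) are triples (a, b, h: F(a)->G(b)).
The count equals the sum of all entries in the hom-matrix.
sum(row 0) = 12
sum(row 1) = 7
sum(row 2) = 11
Grand total = 30

30


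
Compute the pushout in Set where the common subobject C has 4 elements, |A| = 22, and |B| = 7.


The pushout A +_C B identifies the images of C in A and B.
|A +_C B| = |A| + |B| - |C| (for injections).
= 22 + 7 - 4 = 25

25


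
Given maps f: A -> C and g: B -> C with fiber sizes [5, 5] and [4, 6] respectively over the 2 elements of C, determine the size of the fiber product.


The pullback A x_C B consists of pairs (a, b) with f(a) = g(b).
For each element c in C, the fiber product has |f^-1(c)| * |g^-1(c)| elements.
Summing over C: 5 * 4 + 5 * 6
= 20 + 30 = 50

50


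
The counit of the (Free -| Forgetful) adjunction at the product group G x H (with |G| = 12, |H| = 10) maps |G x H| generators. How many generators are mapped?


The counit epsilon_K: F(U(K)) -> K of the Free-Forgetful adjunction
maps |K| generators of F(U(K)) into K. For K = G x H (the product group),
|G x H| = |G| * |H|.
Total generators mapped = 12 * 10 = 120.

120


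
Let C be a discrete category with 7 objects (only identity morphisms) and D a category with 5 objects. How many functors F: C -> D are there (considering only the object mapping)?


A functor from a discrete category C to D is determined by
where each object maps. Each of the 7 objects of C can map
to any of the 5 objects of D independently.
Number of functors = 5^7 = 78125

78125


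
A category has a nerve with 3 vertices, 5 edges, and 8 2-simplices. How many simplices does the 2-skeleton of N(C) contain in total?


The 2-skeleton of the nerve N(C) consists of simplices in dimensions 0, 1, 2:
  |N(C)_0| = 3 (objects)
  |N(C)_1| = 5 (morphisms)
  |N(C)_2| = 8 (composable pairs)
Total = 3 + 5 + 8 = 16

16


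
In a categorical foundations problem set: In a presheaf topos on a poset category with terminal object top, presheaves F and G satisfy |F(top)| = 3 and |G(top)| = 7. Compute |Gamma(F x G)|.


Global sections of a presheaf on a poset with terminal top satisfy
Gamma(H) ~ H(top). Presheaves admit pointwise products, so
(F x G)(top) = F(top) x G(top) (Cartesian product).
|Gamma(F x G)| = |F(top)| * |G(top)| = 3 * 7 = 21.

21


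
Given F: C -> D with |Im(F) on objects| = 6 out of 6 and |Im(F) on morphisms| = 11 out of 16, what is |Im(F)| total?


The image of F consists of distinct objects and distinct morphisms.
|Im(F)| on objects = 6
|Im(F)| on morphisms = 11
Total image cardinality = 6 + 11 = 17

17


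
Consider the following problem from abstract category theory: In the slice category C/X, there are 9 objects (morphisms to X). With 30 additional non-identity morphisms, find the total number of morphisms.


In the slice category C/X, objects are morphisms to X.
Identity morphisms: 9 (one per object of C/X).
Non-identity morphisms: 30.
Total = 9 + 30 = 39

39


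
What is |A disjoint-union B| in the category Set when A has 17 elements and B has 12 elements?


In Set, the coproduct A + B is the disjoint union.
|A + B| = |A| + |B| = 17 + 12 = 29

29


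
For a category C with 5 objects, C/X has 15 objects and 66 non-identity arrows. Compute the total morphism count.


In the slice category C/X, objects are morphisms to X.
Identity morphisms: 15 (one per object of C/X).
Non-identity morphisms: 66.
Total = 15 + 66 = 81

81


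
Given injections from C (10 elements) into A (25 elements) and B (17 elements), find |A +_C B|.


The pushout A +_C B identifies the images of C in A and B.
|A +_C B| = |A| + |B| - |C| (for injections).
= 25 + 17 - 10 = 32

32


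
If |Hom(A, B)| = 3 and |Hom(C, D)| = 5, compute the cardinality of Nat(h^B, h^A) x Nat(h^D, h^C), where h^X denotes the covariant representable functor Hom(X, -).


By the Yoneda lemma, Nat(h^B, h^A) is isomorphic to Hom(A, B),
so |Nat(h^B, h^A)| = |Hom(A, B)| and |Nat(h^D, h^C)| = |Hom(C, D)|.
|Hom(A, B)| = 3, |Hom(C, D)| = 5.
|Nat(h^B, h^A) x Nat(h^D, h^C)| = 3 * 5 = 15

15


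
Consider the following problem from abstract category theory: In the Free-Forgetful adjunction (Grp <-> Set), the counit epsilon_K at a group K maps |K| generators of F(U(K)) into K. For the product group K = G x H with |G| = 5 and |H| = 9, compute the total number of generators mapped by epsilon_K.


The counit epsilon_K: F(U(K)) -> K of the Free-Forgetful adjunction
maps |K| generators of F(U(K)) into K. For K = G x H (the product group),
|G x H| = |G| * |H|.
Total generators mapped = 5 * 9 = 45.

45


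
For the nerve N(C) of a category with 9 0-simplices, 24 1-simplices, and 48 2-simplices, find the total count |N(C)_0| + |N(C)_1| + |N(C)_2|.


The 2-skeleton of the nerve N(C) consists of simplices in dimensions 0, 1, 2:
  |N(C)_0| = 9 (objects)
  |N(C)_1| = 24 (morphisms)
  |N(C)_2| = 48 (composable pairs)
Total = 9 + 24 + 48 = 81

81


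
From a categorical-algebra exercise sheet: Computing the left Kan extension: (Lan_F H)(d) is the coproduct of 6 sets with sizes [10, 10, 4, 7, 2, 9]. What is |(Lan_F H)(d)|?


Pointwise, the left Kan extension (Lan_F H)(d) is the colimit, indexed
by the comma category (F downarrow d), of H composed with the
projection (F downarrow d) -> C. Here that colimit is given
as a coproduct (disjoint union) of sets, so its cardinality is the
sum of the sizes of the summands.
Coproduct of sets with sizes: 10 + 10 + 4 + 7 + 2 + 9
= 42

42


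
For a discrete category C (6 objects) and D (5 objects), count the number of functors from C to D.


A functor from a discrete category C to D is determined by
where each object maps. Each of the 6 objects of C can map
to any of the 5 objects of D independently.
Number of functors = 5^6 = 15625

15625


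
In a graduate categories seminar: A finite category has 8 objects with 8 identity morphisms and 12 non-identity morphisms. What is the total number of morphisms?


Each object has an identity morphism, giving 8 identities.
Adding the 12 non-identity morphisms:
Total = 8 + 12 = 20

20


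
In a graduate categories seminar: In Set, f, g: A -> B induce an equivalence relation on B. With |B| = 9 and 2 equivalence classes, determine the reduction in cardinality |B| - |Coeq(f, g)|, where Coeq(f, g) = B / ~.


The coequalizer Coeq(f, g) = B / ~ has one element per equivalence class.
|B| = 9, |Coeq(f, g)| = 2.
|B| - |Coeq(f, g)| = 9 - 2 = 7.

7


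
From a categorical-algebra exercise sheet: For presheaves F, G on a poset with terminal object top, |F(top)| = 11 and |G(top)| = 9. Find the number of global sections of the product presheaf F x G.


Global sections of a presheaf on a poset with terminal top satisfy
Gamma(H) ~ H(top). Presheaves admit pointwise products, so
(F x G)(top) = F(top) x G(top) (Cartesian product).
|Gamma(F x G)| = |F(top)| * |G(top)| = 11 * 9 = 99.

99


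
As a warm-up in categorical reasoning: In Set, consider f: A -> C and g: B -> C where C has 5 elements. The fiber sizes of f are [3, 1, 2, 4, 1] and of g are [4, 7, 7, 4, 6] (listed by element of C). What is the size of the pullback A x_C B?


The pullback A x_C B consists of pairs (a, b) with f(a) = g(b).
For each element c in C, the fiber product has |f^-1(c)| * |g^-1(c)| elements.
Summing over C: 3 * 4 + 1 * 7 + 2 * 7 + 4 * 4 + 1 * 6
= 12 + 7 + 14 + 16 + 6 = 55

55


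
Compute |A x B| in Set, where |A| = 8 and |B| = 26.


In Set, the product A x B is the Cartesian product.
By the universal property, |A x B| = |A| * |B|.
|A x B| = 8 * 26 = 208

208


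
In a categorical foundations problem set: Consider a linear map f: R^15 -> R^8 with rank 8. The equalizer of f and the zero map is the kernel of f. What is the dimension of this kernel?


The equalizer of f and the zero map is ker(f).
By the rank-nullity theorem: dim(ker(f)) = dim(domain) - rank(f).
dim(ker(f)) = 15 - 8 = 7

7


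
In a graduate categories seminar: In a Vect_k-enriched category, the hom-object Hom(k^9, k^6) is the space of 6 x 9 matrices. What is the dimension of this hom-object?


In Vect-enriched categories, Hom(k^n, k^m) is the space of m x n matrices.
dim(Hom(k^9, k^6)) = 6 * 9 = 54

54


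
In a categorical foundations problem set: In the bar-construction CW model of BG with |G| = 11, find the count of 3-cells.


In the bar-construction CW model of BG, the n-cells are indexed by
n-tuples [g_1|...|g_n] of non-identity elements of G (degenerate
simplices with some g_i = e do not contribute cells), so there are
(|G| - 1)^n n-cells.
For dim = 3 with |G| = 11:
cells = (11 - 1)^3 = 10^3 = 1000

1000


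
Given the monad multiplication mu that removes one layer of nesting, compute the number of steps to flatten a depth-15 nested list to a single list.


Each application of mu: T^2 -> T removes one layer of nesting.
Starting at depth 15 (i.e., T^15(X)), we need to reach T(X).
Number of mu applications = 15 - 1 = 14

14


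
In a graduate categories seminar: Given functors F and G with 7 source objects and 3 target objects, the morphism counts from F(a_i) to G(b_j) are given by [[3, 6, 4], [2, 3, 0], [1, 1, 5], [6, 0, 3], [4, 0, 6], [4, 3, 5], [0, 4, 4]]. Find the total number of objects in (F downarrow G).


Objects of (F downarrow G) are triples (a, b, h: F(a)->G(b)).
The count equals the sum of all entries in the hom-matrix.
sum(row 0) = 13
sum(row 1) = 5
sum(row 2) = 7
sum(row 3) = 9
sum(row 4) = 10
sum(row 5) = 12
sum(row 6) = 8
Grand total = 64

64


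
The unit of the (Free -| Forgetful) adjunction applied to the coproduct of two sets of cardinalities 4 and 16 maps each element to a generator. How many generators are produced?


The unit eta_X: X -> U(F(X)) of the Free-Forgetful adjunction
maps each element of X to a generator of F(X). For X = S + T (disjoint
union in Set), |S + T| = |S| + |T|.
Total mappings = 4 + 16 = 20.

20


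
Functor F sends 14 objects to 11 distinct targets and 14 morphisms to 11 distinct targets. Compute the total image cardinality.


The image of F consists of distinct objects and distinct morphisms.
|Im(F)| on objects = 11
|Im(F)| on morphisms = 11
Total image cardinality = 11 + 11 = 22

22


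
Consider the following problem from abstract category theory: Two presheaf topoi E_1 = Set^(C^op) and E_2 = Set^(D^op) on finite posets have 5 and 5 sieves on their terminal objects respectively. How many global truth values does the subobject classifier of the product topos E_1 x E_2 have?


In a product of presheaf topoi E_1 x E_2, the subobject classifier
is Omega = Omega_1 x Omega_2 (componentwise), so
|Omega(top)| = |Omega_1(top_1)| * |Omega_2(top_2)|.
= 5 * 5 = 25.

25


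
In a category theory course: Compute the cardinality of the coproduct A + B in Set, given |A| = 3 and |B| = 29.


In Set, the coproduct A + B is the disjoint union.
|A + B| = |A| + |B| = 3 + 29 = 32

32


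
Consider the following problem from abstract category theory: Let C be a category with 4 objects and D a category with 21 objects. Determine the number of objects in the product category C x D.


The product category C x D has objects that are pairs (c, d).
Number of pairs = |Ob(C)| * |Ob(D)| = 4 * 21 = 84

84


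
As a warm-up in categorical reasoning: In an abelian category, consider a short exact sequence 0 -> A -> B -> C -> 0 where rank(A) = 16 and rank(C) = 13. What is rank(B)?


For a short exact sequence 0 -> A -> B -> C -> 0,
rank is additive: rank(B) = rank(A) + rank(C).
rank(B) = 16 + 13 = 29

29


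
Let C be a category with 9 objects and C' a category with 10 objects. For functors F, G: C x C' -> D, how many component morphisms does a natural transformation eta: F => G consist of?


A natural transformation eta: F => G assigns one component morphism per
object of the domain category.
The domain is the product category C x C', so
|Ob(C x C')| = |Ob(C)| * |Ob(C')| = 9 * 10 = 90.
Therefore eta has 90 component morphisms.

90


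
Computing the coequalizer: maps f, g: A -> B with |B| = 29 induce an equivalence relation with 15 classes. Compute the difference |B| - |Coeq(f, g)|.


The coequalizer Coeq(f, g) = B / ~ has one element per equivalence class.
|B| = 29, |Coeq(f, g)| = 15.
|B| - |Coeq(f, g)| = 29 - 15 = 14.

14


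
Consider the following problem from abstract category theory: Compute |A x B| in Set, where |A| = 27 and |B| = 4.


In Set, the product A x B is the Cartesian product.
By the universal property, |A x B| = |A| * |B|.
|A x B| = 27 * 4 = 108

108


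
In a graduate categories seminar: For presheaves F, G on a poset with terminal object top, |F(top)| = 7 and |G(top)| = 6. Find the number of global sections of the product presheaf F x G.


Global sections of a presheaf on a poset with terminal top satisfy
Gamma(H) ~ H(top). Presheaves admit pointwise products, so
(F x G)(top) = F(top) x G(top) (Cartesian product).
|Gamma(F x G)| = |F(top)| * |G(top)| = 7 * 6 = 42.

42


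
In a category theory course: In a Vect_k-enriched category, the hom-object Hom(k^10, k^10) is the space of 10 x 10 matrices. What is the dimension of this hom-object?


In Vect-enriched categories, Hom(k^n, k^m) is the space of m x n matrices.
dim(Hom(k^10, k^10)) = 10 * 10 = 100

100


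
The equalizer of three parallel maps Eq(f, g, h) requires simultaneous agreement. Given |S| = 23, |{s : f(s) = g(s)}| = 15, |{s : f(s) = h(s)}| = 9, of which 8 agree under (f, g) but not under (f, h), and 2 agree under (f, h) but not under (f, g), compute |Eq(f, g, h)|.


Eq(f, g, h) is the triple-agreement set: points in S where all three
maps take the same value. Using inclusion-exclusion on the pairwise data:
Pair (f, g) agrees on 15 points; pair (f, h) on 9 points.
Points agreeing under (f, g) but not (f, h) = 8; under (f, h) but not (f, g) = 2.
Triple-agreement = agreement-in-(f, g) minus points that agree under (f, g) but not (f, h):
|Eq(f, g, h)| = 15 - 8 = 7
(cross-check via (f, h): 9 - 2 = 7.)

7


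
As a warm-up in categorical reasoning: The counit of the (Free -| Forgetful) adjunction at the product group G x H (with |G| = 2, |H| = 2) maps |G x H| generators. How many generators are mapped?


The counit epsilon_K: F(U(K)) -> K of the Free-Forgetful adjunction
maps |K| generators of F(U(K)) into K. For K = G x H (the product group),
|G x H| = |G| * |H|.
Total generators mapped = 2 * 2 = 4.

4


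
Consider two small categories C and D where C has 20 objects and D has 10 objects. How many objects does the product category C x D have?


The product category C x D has objects that are pairs (c, d).
Number of pairs = |Ob(C)| * |Ob(D)| = 20 * 10 = 200

200


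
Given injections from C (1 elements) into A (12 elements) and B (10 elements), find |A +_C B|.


The pushout A +_C B identifies the images of C in A and B.
|A +_C B| = |A| + |B| - |C| (for injections).
= 12 + 10 - 1 = 21

21


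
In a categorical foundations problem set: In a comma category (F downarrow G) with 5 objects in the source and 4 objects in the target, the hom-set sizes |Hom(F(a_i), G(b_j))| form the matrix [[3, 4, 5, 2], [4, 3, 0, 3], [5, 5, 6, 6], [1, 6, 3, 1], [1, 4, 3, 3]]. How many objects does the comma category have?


Objects of (F downarrow G) are triples (a, b, h: F(a)->G(b)).
The count equals the sum of all entries in the hom-matrix.
sum(row 0) = 14
sum(row 1) = 10
sum(row 2) = 22
sum(row 3) = 11
sum(row 4) = 11
Grand total = 68

68


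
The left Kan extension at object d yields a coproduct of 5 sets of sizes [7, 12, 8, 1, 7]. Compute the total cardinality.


Pointwise, the left Kan extension (Lan_F H)(d) is the colimit, indexed
by the comma category (F downarrow d), of H composed with the
projection (F downarrow d) -> C. Here that colimit is given
as a coproduct (disjoint union) of sets, so its cardinality is the
sum of the sizes of the summands.
Coproduct of sets with sizes: 7 + 12 + 8 + 1 + 7
= 35

35


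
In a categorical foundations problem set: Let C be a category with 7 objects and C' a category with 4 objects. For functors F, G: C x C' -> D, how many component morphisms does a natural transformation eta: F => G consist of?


A natural transformation eta: F => G assigns one component morphism per
object of the domain category.
The domain is the product category C x C', so
|Ob(C x C')| = |Ob(C)| * |Ob(C')| = 7 * 4 = 28.
Therefore eta has 28 component morphisms.

28


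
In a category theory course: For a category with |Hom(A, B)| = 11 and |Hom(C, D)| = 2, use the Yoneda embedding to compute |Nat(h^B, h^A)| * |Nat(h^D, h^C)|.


By the Yoneda lemma, Nat(h^B, h^A) is isomorphic to Hom(A, B),
so |Nat(h^B, h^A)| = |Hom(A, B)| and |Nat(h^D, h^C)| = |Hom(C, D)|.
|Hom(A, B)| = 11, |Hom(C, D)| = 2.
|Nat(h^B, h^A) x Nat(h^D, h^C)| = 11 * 2 = 22

22


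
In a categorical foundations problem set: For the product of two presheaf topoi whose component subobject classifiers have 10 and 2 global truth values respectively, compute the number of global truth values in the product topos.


In a product of presheaf topoi E_1 x E_2, the subobject classifier
is Omega = Omega_1 x Omega_2 (componentwise), so
|Omega(top)| = |Omega_1(top_1)| * |Omega_2(top_2)|.
= 10 * 2 = 20.

20


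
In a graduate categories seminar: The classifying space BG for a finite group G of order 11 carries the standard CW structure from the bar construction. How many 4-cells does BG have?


In the bar-construction CW model of BG, the n-cells are indexed by
n-tuples [g_1|...|g_n] of non-identity elements of G (degenerate
simplices with some g_i = e do not contribute cells), so there are
(|G| - 1)^n n-cells.
For dim = 4 with |G| = 11:
cells = (11 - 1)^4 = 10^4 = 10000

10000


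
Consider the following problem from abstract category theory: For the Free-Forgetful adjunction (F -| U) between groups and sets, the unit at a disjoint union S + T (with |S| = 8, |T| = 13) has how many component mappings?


The unit eta_X: X -> U(F(X)) of the Free-Forgetful adjunction
maps each element of X to a generator of F(X). For X = S + T (disjoint
union in Set), |S + T| = |S| + |T|.
Total mappings = 8 + 13 = 21.

21


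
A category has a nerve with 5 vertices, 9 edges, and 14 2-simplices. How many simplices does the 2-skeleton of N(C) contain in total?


The 2-skeleton of the nerve N(C) consists of simplices in dimensions 0, 1, 2:
  |N(C)_0| = 5 (objects)
  |N(C)_1| = 9 (morphisms)
  |N(C)_2| = 14 (composable pairs)
Total = 5 + 9 + 14 = 28

28


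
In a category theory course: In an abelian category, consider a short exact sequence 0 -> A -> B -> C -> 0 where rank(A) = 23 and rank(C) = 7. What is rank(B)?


For a short exact sequence 0 -> A -> B -> C -> 0,
rank is additive: rank(B) = rank(A) + rank(C).
rank(B) = 23 + 7 = 30

30


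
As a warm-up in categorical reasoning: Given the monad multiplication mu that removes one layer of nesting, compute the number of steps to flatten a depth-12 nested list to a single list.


Each application of mu: T^2 -> T removes one layer of nesting.
Starting at depth 12 (i.e., T^12(X)), we need to reach T(X).
Number of mu applications = 12 - 1 = 11

11


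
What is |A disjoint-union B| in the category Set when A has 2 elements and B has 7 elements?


In Set, the coproduct A + B is the disjoint union.
|A + B| = |A| + |B| = 2 + 7 = 9

9


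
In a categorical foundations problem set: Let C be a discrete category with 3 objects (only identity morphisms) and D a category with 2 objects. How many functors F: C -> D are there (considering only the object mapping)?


A functor from a discrete category C to D is determined by
where each object maps. Each of the 3 objects of C can map
to any of the 2 objects of D independently.
Number of functors = 2^3 = 8

8


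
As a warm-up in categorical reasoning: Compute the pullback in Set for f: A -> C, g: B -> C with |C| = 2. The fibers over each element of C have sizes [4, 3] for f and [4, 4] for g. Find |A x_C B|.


The pullback A x_C B consists of pairs (a, b) with f(a) = g(b).
For each element c in C, the fiber product has |f^-1(c)| * |g^-1(c)| elements.
Summing over C: 4 * 4 + 3 * 4
= 16 + 12 = 28

28


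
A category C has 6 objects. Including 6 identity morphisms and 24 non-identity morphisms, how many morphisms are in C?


Each object has an identity morphism, giving 6 identities.
Adding the 24 non-identity morphisms:
Total = 6 + 24 = 30

30


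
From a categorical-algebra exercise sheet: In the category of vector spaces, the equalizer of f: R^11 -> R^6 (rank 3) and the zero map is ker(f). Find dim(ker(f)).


The equalizer of f and the zero map is ker(f).
By the rank-nullity theorem: dim(ker(f)) = dim(domain) - rank(f).
dim(ker(f)) = 11 - 3 = 8

8


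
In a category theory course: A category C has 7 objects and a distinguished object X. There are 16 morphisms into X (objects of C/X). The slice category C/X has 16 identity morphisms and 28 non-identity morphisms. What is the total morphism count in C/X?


In the slice category C/X, objects are morphisms to X.
Identity morphisms: 16 (one per object of C/X).
Non-identity morphisms: 28.
Total = 16 + 28 = 44

44


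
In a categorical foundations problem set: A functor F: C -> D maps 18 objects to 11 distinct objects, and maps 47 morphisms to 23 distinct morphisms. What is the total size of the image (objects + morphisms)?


The image of F consists of distinct objects and distinct morphisms.
|Im(F)| on objects = 11
|Im(F)| on morphisms = 23
Total image cardinality = 11 + 23 = 34

34


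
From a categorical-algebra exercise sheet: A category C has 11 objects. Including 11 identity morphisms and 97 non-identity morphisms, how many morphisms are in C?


Each object has an identity morphism, giving 11 identities.
Adding the 97 non-identity morphisms:
Total = 11 + 97 = 108

108


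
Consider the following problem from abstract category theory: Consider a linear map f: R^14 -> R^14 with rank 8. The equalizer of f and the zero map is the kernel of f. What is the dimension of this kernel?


The equalizer of f and the zero map is ker(f).
By the rank-nullity theorem: dim(ker(f)) = dim(domain) - rank(f).
dim(ker(f)) = 14 - 8 = 6

6


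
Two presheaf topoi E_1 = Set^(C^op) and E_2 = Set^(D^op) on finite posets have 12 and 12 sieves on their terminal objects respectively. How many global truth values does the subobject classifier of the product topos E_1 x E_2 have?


In a product of presheaf topoi E_1 x E_2, the subobject classifier
is Omega = Omega_1 x Omega_2 (componentwise), so
|Omega(top)| = |Omega_1(top_1)| * |Omega_2(top_2)|.
= 12 * 12 = 144.

144


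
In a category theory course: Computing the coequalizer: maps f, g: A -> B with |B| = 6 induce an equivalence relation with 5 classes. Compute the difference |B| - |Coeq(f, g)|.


The coequalizer Coeq(f, g) = B / ~ has one element per equivalence class.
|B| = 6, |Coeq(f, g)| = 5.
|B| - |Coeq(f, g)| = 6 - 5 = 1.

1


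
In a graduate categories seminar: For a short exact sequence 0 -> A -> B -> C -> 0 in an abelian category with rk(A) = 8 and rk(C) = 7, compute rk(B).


For a short exact sequence 0 -> A -> B -> C -> 0,
rank is additive: rank(B) = rank(A) + rank(C).
rank(B) = 8 + 7 = 15

15


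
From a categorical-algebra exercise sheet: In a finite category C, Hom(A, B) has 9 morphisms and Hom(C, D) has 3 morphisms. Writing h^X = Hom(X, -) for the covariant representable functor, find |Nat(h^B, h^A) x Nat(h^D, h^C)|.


By the Yoneda lemma, Nat(h^B, h^A) is isomorphic to Hom(A, B),
so |Nat(h^B, h^A)| = |Hom(A, B)| and |Nat(h^D, h^C)| = |Hom(C, D)|.
|Hom(A, B)| = 9, |Hom(C, D)| = 3.
|Nat(h^B, h^A) x Nat(h^D, h^C)| = 9 * 3 = 27

27


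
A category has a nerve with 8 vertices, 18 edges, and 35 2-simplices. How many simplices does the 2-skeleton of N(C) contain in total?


The 2-skeleton of the nerve N(C) consists of simplices in dimensions 0, 1, 2:
  |N(C)_0| = 8 (objects)
  |N(C)_1| = 18 (morphisms)
  |N(C)_2| = 35 (composable pairs)
Total = 8 + 18 + 35 = 61

61


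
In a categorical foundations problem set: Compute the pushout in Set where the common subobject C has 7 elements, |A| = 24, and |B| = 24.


The pushout A +_C B identifies the images of C in A and B.
|A +_C B| = |A| + |B| - |C| (for injections).
= 24 + 24 - 7 = 41

41


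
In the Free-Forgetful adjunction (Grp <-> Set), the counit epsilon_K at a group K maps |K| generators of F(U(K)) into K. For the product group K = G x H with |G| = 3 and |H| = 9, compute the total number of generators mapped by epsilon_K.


The counit epsilon_K: F(U(K)) -> K of the Free-Forgetful adjunction
maps |K| generators of F(U(K)) into K. For K = G x H (the product group),
|G x H| = |G| * |H|.
Total generators mapped = 3 * 9 = 27.

27


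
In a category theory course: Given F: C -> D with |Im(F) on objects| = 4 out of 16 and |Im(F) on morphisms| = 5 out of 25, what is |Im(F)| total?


The image of F consists of distinct objects and distinct morphisms.
|Im(F)| on objects = 4
|Im(F)| on morphisms = 5
Total image cardinality = 4 + 5 = 9

9


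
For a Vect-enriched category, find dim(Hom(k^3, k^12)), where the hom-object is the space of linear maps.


In Vect-enriched categories, Hom(k^n, k^m) is the space of m x n matrices.
dim(Hom(k^3, k^12)) = 12 * 3 = 36

36


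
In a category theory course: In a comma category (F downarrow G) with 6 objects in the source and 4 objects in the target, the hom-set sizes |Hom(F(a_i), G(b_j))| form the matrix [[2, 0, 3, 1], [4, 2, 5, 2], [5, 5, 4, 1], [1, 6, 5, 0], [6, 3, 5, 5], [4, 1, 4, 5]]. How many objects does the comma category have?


Objects of (F downarrow G) are triples (a, b, h: F(a)->G(b)).
The count equals the sum of all entries in the hom-matrix.
sum(row 0) = 6
sum(row 1) = 13
sum(row 2) = 15
sum(row 3) = 12
sum(row 4) = 19
sum(row 5) = 14
Grand total = 79

79
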